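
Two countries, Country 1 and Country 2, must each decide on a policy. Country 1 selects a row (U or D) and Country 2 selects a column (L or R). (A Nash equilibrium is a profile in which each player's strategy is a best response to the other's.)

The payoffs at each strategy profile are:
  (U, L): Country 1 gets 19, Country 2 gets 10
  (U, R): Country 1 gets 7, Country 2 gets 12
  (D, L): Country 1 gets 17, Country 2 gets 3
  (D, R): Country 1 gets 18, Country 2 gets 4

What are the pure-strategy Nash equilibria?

(U, L): Country 2 prefers R (12 > 10) — not an equilibrium.
(U, R): Country 1 prefers D (18 > 7) — not an equilibrium.
(D, L): Country 1 prefers U (19 > 17); Country 2 prefers R (4 > 3) — not an equilibrium.
(D, R): Country 1 gets 18 ≥ 7 from U, and Country 2 gets 4 ≥ 3 from L — Nash equilibrium.

(D, R)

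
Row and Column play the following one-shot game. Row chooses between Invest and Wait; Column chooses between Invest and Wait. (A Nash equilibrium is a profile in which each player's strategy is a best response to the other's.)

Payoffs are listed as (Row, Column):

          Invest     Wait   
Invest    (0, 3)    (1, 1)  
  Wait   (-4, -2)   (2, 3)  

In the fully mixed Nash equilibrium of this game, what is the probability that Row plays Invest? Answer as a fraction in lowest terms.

5/7

Let x be the probability that Row plays Invest. In a completely mixed equilibrium, Column must be indifferent between Invest and Wait.
Column's expected payoff from Invest is 3x − 2(1−x); from Wait it is x + 3(1−x).
Setting these equal: 5x − 2 = −2x + 3, so x = 5/7.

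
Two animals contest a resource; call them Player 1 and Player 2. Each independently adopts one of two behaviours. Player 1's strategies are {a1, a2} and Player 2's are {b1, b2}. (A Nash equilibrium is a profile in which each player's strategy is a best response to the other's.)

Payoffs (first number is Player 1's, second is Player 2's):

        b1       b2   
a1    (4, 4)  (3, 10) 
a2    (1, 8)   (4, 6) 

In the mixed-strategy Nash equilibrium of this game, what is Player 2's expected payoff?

7

First find p, the probability Player 1 plays a1, from Player 2's indifference between b1 and b2: 4p + 8(1−p) = 10p + 6(1−p), giving p = 1/4.
Since Player 2 is indifferent in equilibrium, Player 2's expected payoff equals the payoff from either column against (1/4, 3/4). Using b1: 4(1/4) + 8(3/4) = 7.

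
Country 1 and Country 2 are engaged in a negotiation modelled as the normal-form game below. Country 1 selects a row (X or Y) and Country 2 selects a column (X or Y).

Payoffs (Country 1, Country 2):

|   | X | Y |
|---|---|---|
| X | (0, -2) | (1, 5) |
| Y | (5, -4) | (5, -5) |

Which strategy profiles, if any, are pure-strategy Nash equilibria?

(Y, X)

(X, X): Country 1 prefers Y (5 > 0); Country 2 prefers Y (5 > -2) — not an equilibrium.
(X, Y): Country 1 prefers Y (5 > 1) — not an equilibrium.
(Y, X): Country 1 gets 5 ≥ 0 from X, and Country 2 gets -4 ≥ -5 from Y — Nash equilibrium.
(Y, Y): Country 2 prefers X (-4 > -5) — not an equilibrium.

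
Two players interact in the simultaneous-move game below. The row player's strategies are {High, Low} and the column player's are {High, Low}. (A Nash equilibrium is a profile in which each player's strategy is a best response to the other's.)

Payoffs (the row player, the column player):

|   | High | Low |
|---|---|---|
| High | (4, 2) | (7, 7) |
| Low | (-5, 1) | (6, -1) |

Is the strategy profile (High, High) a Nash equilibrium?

At (High, High), the row player earns 4; switching to Low would give -5, so the row player has no profitable deviation.
The column player earns 2; switching to Low would give 7, so the column player would deviate.
Since at least one player can profitably deviate, this is not a Nash equilibrium.

No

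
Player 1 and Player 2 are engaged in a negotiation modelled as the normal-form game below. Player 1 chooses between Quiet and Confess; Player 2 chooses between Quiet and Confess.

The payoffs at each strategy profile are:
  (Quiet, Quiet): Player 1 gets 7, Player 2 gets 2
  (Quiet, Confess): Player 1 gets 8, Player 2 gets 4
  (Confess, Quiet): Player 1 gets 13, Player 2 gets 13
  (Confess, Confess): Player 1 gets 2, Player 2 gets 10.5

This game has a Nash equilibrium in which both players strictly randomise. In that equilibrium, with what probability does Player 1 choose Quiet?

5/9

Let r be the probability that Player 1 plays Quiet. In a completely mixed equilibrium, Player 2 must be indifferent between Quiet and Confess.
Player 2's expected payoff from Quiet is 2r + 13(1−r); from Confess it is 4r + 10.5(1−r).
Setting these equal: −11r + 13 = −6.5r + 10.5, so r = 5/9.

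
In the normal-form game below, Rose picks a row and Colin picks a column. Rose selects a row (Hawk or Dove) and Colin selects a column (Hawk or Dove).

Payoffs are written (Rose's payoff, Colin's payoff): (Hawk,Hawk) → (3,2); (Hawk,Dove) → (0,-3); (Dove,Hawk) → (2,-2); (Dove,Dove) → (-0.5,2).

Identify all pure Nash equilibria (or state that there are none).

(Hawk, Hawk)

(Hawk, Hawk): Rose gets 3 ≥ 2 from Dove, and Colin gets 2 ≥ -3 from Dove — Nash equilibrium.
(Hawk, Dove): Colin prefers Hawk (2 > -3) — not an equilibrium.
(Dove, Hawk): Rose prefers Hawk (3 > 2); Colin prefers Dove (2 > -2) — not an equilibrium.
(Dove, Dove): Rose prefers Hawk (0 > -0.5) — not an equilibrium.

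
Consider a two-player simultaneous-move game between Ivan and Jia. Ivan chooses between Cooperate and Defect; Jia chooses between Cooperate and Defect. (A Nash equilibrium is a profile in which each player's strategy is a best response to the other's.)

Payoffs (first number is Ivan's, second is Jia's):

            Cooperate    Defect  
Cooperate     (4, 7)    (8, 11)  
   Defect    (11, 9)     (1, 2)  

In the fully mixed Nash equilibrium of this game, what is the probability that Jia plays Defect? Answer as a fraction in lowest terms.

1/2

Let y be the probability that Jia plays Cooperate. In a completely mixed equilibrium, Ivan must be indifferent between Cooperate and Defect.
Ivan's expected payoff from Cooperate is 4y + 8(1−y); from Defect it is 11y + (1−y).
Setting these equal: −4y + 8 = 10y + 1, so y = 1/2.
Therefore Jia plays Defect with probability 1 − 1/2 = 1/2.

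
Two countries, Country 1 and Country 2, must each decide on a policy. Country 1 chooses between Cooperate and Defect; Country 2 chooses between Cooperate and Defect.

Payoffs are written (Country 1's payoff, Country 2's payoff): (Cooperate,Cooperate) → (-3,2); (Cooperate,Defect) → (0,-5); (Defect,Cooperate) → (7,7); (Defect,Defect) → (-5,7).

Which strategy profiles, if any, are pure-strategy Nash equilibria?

(Cooperate, Cooperate): Country 1 prefers Defect (7 > -3) — not an equilibrium.
(Cooperate, Defect): Country 2 prefers Cooperate (2 > -5) — not an equilibrium.
(Defect, Cooperate): Country 1 gets 7 ≥ -3 from Cooperate, and Country 2 gets 7 ≥ 7 from Defect — Nash equilibrium.
(Defect, Defect): Country 1 prefers Cooperate (0 > -5) — not an equilibrium.

(Defect, Cooperate)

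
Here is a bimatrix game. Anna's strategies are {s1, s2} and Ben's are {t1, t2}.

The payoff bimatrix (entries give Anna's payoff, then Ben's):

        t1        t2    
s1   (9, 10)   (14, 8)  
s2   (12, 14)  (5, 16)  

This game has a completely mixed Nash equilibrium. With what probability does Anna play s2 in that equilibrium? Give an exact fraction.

1/2

Let x be the probability that Anna plays s1. In a completely mixed equilibrium, Ben must be indifferent between t1 and t2.
Ben's expected payoff from t1 is 10x + 14(1−x); from t2 it is 8x + 16(1−x).
Setting these equal: −4x + 14 = −8x + 16, so x = 1/2.
Therefore Anna plays s2 with probability 1 − 1/2 = 1/2.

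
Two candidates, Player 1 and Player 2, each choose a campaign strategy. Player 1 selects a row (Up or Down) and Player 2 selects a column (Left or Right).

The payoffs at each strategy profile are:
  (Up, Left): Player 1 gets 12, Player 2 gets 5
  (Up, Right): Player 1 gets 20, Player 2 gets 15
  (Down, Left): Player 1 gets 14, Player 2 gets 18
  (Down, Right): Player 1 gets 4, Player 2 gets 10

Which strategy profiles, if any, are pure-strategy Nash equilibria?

(Up, Right) and (Down, Left)

(Up, Left): Player 1 prefers Down (14 > 12); Player 2 prefers Right (15 > 5) — not an equilibrium.
(Up, Right): Player 1 gets 20 ≥ 4 from Down, and Player 2 gets 15 ≥ 5 from Left — Nash equilibrium.
(Down, Left): Player 1 gets 14 ≥ 12 from Up, and Player 2 gets 18 ≥ 10 from Right — Nash equilibrium.
(Down, Right): Player 1 prefers Up (20 > 4); Player 2 prefers Left (18 > 10) — not an equilibrium.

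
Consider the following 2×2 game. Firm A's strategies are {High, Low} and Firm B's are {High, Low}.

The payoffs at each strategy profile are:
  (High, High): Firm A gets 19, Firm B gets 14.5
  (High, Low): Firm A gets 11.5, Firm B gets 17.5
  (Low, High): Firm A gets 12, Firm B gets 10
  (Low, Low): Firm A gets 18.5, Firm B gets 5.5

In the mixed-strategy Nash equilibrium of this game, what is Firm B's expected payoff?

127/10

First find p, the probability Firm A plays High, from Firm B's indifference between High and Low: 14.5p + 10(1−p) = 17.5p + 5.5(1−p), giving p = 3/5.
Since Firm B is indifferent in equilibrium, Firm B's expected payoff equals the payoff from either column against (3/5, 2/5). Using High: 14.5(3/5) + 10(2/5) = 127/10.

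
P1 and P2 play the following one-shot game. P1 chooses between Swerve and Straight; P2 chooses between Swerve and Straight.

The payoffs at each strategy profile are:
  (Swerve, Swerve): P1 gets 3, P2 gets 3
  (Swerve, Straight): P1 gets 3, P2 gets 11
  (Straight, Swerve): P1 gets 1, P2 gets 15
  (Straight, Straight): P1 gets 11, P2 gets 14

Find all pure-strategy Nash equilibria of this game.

none

(Swerve, Swerve): P2 prefers Straight (11 > 3) — not an equilibrium.
(Swerve, Straight): P1 prefers Straight (11 > 3) — not an equilibrium.
(Straight, Swerve): P1 prefers Swerve (3 > 1) — not an equilibrium.
(Straight, Straight): P2 prefers Swerve (15 > 14) — not an equilibrium.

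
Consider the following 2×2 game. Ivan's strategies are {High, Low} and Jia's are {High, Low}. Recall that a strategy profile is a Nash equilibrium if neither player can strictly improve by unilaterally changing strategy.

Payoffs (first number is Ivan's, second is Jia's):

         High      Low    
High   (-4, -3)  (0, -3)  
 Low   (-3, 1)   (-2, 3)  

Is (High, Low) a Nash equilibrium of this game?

Yes

At (High, Low), Ivan earns 0; switching to Low would give -2, so Ivan has no profitable deviation.
Jia earns -3; switching to High would give -3, so Jia has no profitable deviation.
Neither player can gain by a unilateral deviation, so this profile is a Nash equilibrium.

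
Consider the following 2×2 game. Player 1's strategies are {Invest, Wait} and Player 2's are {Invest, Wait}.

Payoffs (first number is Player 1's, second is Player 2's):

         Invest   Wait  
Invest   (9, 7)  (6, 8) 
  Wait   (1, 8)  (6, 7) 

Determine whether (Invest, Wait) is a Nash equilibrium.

At (Invest, Wait), Player 1 earns 6; switching to Wait would give 6, so Player 1 has no profitable deviation.
Player 2 earns 8; switching to Invest would give 7, so Player 2 has no profitable deviation.
Neither player can gain by a unilateral deviation, so this profile is a Nash equilibrium.

Yes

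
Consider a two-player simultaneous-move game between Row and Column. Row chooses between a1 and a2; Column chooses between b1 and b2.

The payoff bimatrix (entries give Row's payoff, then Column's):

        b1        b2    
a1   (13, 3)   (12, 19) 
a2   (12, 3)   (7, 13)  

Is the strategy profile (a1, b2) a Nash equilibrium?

Yes

At (a1, b2), Row earns 12; switching to a2 would give 7, so Row has no profitable deviation.
Column earns 19; switching to b1 would give 3, so Column has no profitable deviation.
Neither player can gain by a unilateral deviation, so this profile is a Nash equilibrium.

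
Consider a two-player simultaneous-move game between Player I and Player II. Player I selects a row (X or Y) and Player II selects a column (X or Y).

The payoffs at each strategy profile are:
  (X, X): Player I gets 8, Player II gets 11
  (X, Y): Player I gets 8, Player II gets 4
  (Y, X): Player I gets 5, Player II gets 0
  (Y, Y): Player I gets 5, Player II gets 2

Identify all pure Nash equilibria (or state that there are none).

(X, X): Player I gets 8 ≥ 5 from Y, and Player II gets 11 ≥ 4 from Y — Nash equilibrium.
(X, Y): Player II prefers X (11 > 4) — not an equilibrium.
(Y, X): Player I prefers X (8 > 5); Player II prefers Y (2 > 0) — not an equilibrium.
(Y, Y): Player I prefers X (8 > 5) — not an equilibrium.

(X, X)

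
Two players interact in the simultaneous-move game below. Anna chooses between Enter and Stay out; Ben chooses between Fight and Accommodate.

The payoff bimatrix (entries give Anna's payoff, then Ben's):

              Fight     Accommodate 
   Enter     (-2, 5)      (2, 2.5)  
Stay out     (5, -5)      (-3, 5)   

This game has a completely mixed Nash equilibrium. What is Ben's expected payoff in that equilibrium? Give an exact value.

3

First find x, the probability Anna plays Enter, from Ben's indifference between Fight and Accommodate: 5x − 5(1−x) = 2.5x + 5(1−x), giving x = 4/5.
Since Ben is indifferent in equilibrium, Ben's expected payoff equals the payoff from either column against (4/5, 1/5). Using Fight: 5(4/5) − 5(1/5) = 3.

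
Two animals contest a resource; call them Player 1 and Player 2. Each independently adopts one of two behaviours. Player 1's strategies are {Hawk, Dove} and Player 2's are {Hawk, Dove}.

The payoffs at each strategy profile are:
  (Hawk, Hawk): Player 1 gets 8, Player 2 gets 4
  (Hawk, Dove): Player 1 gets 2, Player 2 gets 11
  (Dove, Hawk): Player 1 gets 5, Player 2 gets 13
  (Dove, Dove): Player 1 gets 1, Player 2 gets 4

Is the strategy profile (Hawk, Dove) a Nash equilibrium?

At (Hawk, Dove), Player 1 earns 2; switching to Dove would give 1, so Player 1 has no profitable deviation.
Player 2 earns 11; switching to Hawk would give 4, so Player 2 has no profitable deviation.
Neither player can gain by a unilateral deviation, so this profile is a Nash equilibrium.

Yes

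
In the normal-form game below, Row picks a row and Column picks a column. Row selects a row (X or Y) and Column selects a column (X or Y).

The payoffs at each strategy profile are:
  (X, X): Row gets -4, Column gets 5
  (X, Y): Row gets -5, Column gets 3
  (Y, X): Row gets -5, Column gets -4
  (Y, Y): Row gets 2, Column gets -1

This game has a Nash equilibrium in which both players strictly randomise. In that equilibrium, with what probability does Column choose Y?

Let q be the probability that Column plays X. In a completely mixed equilibrium, Row must be indifferent between X and Y.
Row's expected payoff from X is −4q − 5(1−q); from Y it is −5q + 2(1−q).
Setting these equal: q − 5 = −7q + 2, so q = 7/8.
Therefore Column plays Y with probability 1 − 7/8 = 1/8.

1/8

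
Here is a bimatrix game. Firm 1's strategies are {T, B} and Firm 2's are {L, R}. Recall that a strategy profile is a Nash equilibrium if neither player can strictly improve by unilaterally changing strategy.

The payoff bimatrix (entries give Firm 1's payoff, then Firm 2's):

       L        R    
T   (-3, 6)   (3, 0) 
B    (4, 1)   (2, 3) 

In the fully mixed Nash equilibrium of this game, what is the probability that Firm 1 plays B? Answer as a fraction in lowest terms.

Let x be the probability that Firm 1 plays T. In a completely mixed equilibrium, Firm 2 must be indifferent between L and R.
Firm 2's expected payoff from L is 6x + (1−x); from R it is 3(1−x).
Setting these equal: 5x + 1 = −3x + 3, so x = 1/4.
Therefore Firm 1 plays B with probability 1 − 1/4 = 3/4.

3/4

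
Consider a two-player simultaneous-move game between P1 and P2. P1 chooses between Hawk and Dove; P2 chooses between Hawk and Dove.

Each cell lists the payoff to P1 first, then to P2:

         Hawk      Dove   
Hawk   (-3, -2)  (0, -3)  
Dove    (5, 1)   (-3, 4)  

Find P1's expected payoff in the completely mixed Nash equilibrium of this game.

-9/11

First find q, the probability P2 plays Hawk, from P1's indifference between Hawk and Dove: −3q = 5q − 3(1−q), giving q = 3/11.
Since P1 is indifferent in equilibrium, P1's expected payoff equals the payoff from either row against (3/11, 8/11). Using Hawk: −3(3/11) = -9/11.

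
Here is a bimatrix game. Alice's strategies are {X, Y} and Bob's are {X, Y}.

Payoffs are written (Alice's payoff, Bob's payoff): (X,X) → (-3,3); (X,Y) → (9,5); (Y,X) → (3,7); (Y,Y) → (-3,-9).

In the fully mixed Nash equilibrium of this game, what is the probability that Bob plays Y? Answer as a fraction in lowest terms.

1/3

Let q be the probability that Bob plays X. In a completely mixed equilibrium, Alice must be indifferent between X and Y.
Alice's expected payoff from X is −3q + 9(1−q); from Y it is 3q − 3(1−q).
Setting these equal: −12q + 9 = 6q − 3, so q = 2/3.
Therefore Bob plays Y with probability 1 − 2/3 = 1/3.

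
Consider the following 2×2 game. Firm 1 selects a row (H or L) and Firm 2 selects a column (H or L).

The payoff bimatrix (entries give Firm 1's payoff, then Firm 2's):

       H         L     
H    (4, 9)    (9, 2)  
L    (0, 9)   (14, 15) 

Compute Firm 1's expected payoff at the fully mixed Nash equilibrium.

56/9

First find q, the probability Firm 2 plays H, from Firm 1's indifference between H and L: 4q + 9(1−q) = 14(1−q), giving q = 5/9.
Since Firm 1 is indifferent in equilibrium, Firm 1's expected payoff equals the payoff from either row against (5/9, 4/9). Using H: 4(5/9) + 9(4/9) = 56/9.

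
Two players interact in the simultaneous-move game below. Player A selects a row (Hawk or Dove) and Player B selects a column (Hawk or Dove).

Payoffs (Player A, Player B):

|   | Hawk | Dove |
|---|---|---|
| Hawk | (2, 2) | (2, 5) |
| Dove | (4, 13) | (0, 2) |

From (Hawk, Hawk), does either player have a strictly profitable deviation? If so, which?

Player A at (Hawk, Hawk) earns 2; deviating to Dove yields 4 — a strict improvement.
Player B earns 2; deviating to Dove yields 5 — a strict improvement.
Both Player A and Player B have strictly profitable deviations.

Both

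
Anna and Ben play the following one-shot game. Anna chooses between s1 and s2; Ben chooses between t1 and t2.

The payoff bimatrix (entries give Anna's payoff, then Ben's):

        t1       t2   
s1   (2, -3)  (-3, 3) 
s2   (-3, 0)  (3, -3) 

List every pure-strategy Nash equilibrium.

(s1, t1): Ben prefers t2 (3 > -3) — not an equilibrium.
(s1, t2): Anna prefers s2 (3 > -3) — not an equilibrium.
(s2, t1): Anna prefers s1 (2 > -3) — not an equilibrium.
(s2, t2): Ben prefers t1 (0 > -3) — not an equilibrium.

none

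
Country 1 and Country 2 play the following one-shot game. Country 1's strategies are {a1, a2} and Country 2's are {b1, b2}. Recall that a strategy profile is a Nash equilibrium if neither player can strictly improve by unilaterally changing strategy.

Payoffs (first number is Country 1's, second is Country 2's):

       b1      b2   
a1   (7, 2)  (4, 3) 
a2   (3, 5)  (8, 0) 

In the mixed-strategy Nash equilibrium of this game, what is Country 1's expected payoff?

First find q, the probability Country 2 plays b1, from Country 1's indifference between a1 and a2: 7q + 4(1−q) = 3q + 8(1−q), giving q = 1/2.
Since Country 1 is indifferent in equilibrium, Country 1's expected payoff equals the payoff from either row against (1/2, 1/2). Using a1: 7(1/2) + 4(1/2) = 11/2.

11/2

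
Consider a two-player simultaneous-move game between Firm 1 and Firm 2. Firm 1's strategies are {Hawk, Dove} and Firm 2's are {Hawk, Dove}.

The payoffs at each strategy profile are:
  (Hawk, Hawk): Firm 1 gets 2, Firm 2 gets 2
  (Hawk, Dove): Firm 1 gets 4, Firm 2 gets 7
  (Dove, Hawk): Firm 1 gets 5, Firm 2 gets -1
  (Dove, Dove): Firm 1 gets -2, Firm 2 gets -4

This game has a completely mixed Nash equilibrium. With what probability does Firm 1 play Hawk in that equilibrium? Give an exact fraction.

3/8

Let p be the probability that Firm 1 plays Hawk. In a completely mixed equilibrium, Firm 2 must be indifferent between Hawk and Dove.
Firm 2's expected payoff from Hawk is 2p − (1−p); from Dove it is 7p − 4(1−p).
Setting these equal: 3p − 1 = 11p − 4, so p = 3/8.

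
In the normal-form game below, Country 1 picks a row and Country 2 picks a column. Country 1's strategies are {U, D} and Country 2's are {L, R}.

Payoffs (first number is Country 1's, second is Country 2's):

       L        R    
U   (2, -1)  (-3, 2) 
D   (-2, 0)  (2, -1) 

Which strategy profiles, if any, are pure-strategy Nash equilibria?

(U, L): Country 2 prefers R (2 > -1) — not an equilibrium.
(U, R): Country 1 prefers D (2 > -3) — not an equilibrium.
(D, L): Country 1 prefers U (2 > -2) — not an equilibrium.
(D, R): Country 2 prefers L (0 > -1) — not an equilibrium.

none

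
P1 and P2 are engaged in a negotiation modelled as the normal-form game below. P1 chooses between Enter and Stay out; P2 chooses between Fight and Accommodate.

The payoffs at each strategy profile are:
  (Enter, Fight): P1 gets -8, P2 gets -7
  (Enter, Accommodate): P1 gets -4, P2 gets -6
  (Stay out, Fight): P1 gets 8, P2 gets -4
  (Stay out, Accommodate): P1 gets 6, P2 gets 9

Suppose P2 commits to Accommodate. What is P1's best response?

Stay out

Against Accommodate, P1 earns -4 from Enter and 6 from Stay out.
So Stay out is the best response.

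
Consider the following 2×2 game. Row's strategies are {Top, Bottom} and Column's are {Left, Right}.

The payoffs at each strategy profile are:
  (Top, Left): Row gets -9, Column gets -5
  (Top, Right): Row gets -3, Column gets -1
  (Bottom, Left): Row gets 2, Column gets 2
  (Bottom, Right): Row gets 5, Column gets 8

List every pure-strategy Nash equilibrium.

(Bottom, Right)

(Top, Left): Row prefers Bottom (2 > -9); Column prefers Right (-1 > -5) — not an equilibrium.
(Top, Right): Row prefers Bottom (5 > -3) — not an equilibrium.
(Bottom, Left): Column prefers Right (8 > 2) — not an equilibrium.
(Bottom, Right): Row gets 5 ≥ -3 from Top, and Column gets 8 ≥ 2 from Left — Nash equilibrium.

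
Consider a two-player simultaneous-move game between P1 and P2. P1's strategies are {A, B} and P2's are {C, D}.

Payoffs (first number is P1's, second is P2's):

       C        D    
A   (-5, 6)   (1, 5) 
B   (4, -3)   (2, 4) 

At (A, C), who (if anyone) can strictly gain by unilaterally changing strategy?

P1

P1 at (A, C) earns -5; deviating to B yields 4 — a strict improvement.
P2 earns 6; deviating to D yields 5 — not better.
Only P1 has a strictly profitable deviation.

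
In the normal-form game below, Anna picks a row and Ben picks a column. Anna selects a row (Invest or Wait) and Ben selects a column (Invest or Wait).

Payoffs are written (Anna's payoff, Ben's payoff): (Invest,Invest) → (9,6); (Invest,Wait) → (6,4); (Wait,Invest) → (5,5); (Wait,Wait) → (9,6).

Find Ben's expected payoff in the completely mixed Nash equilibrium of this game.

First find p, the probability Anna plays Invest, from Ben's indifference between Invest and Wait: 6p + 5(1−p) = 4p + 6(1−p), giving p = 1/3.
Since Ben is indifferent in equilibrium, Ben's expected payoff equals the payoff from either column against (1/3, 2/3). Using Invest: 6(1/3) + 5(2/3) = 16/3.

16/3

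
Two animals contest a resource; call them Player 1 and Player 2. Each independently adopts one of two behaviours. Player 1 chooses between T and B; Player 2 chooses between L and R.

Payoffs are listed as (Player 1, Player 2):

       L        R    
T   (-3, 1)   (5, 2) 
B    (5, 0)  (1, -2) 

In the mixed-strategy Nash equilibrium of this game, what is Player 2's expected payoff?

First find p, the probability Player 1 plays T, from Player 2's indifference between L and R: p = 2p − 2(1−p), giving p = 2/3.
Since Player 2 is indifferent in equilibrium, Player 2's expected payoff equals the payoff from either column against (2/3, 1/3). Using L: (2/3) = 2/3.

2/3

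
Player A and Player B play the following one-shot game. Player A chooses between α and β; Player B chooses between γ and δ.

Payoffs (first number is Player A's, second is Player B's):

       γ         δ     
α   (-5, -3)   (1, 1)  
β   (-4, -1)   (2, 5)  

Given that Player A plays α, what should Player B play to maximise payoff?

Against α, Player B earns -3 from γ and 1 from δ.
So δ is the best response.

δ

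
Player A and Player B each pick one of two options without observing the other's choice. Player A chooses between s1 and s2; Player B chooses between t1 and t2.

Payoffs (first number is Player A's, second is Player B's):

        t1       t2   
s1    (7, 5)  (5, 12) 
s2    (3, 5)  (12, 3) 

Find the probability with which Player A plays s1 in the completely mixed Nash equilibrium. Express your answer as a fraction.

2/9

Let r be the probability that Player A plays s1. In a completely mixed equilibrium, Player B must be indifferent between t1 and t2.
Player B's expected payoff from t1 is 5r + 5(1−r); from t2 it is 12r + 3(1−r).
Setting these equal: 5 = 9r + 3, so r = 2/9.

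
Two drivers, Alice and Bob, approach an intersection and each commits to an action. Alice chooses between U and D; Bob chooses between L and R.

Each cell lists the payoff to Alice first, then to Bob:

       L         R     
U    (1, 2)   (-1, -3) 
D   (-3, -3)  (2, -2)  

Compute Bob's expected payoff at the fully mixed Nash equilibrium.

-13/6

First find x, the probability Alice plays U, from Bob's indifference between L and R: 2x − 3(1−x) = −3x − 2(1−x), giving x = 1/6.
Since Bob is indifferent in equilibrium, Bob's expected payoff equals the payoff from either column against (1/6, 5/6). Using L: 2(1/6) − 3(5/6) = -13/6.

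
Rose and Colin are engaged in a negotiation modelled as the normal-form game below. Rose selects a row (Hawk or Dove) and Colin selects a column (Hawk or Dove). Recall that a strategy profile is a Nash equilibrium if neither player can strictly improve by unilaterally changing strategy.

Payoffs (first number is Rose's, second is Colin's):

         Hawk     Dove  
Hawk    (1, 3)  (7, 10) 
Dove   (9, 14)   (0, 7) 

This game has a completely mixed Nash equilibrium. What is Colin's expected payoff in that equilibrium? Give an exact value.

17/2

First find p, the probability Rose plays Hawk, from Colin's indifference between Hawk and Dove: 3p + 14(1−p) = 10p + 7(1−p), giving p = 1/2.
Since Colin is indifferent in equilibrium, Colin's expected payoff equals the payoff from either column against (1/2, 1/2). Using Hawk: 3(1/2) + 14(1/2) = 17/2.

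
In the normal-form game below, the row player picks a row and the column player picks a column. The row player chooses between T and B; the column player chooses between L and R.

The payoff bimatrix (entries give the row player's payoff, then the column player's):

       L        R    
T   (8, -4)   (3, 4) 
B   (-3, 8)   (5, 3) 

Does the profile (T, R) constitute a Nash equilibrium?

At (T, R), the row player earns 3; switching to B would give 5, so the row player would deviate.
The column player earns 4; switching to L would give -4, so the column player has no profitable deviation.
Since at least one player can profitably deviate, this is not a Nash equilibrium.

No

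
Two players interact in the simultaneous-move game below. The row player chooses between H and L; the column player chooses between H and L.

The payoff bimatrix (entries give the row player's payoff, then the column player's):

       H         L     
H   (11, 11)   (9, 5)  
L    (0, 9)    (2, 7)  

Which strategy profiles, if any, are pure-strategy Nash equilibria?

(H, H): the row player gets 11 ≥ 0 from L, and the column player gets 11 ≥ 5 from L — Nash equilibrium.
(H, L): the column player prefers H (11 > 5) — not an equilibrium.
(L, H): the row player prefers H (11 > 0) — not an equilibrium.
(L, L): the row player prefers H (9 > 2); the column player prefers H (9 > 7) — not an equilibrium.

(H, H)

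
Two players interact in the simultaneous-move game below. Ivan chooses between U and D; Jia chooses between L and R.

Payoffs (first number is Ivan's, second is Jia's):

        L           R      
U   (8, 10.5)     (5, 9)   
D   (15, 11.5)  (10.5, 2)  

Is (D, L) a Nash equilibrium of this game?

Yes

At (D, L), Ivan earns 15; switching to U would give 8, so Ivan has no profitable deviation.
Jia earns 11.5; switching to R would give 2, so Jia has no profitable deviation.
Neither player can gain by a unilateral deviation, so this profile is a Nash equilibrium.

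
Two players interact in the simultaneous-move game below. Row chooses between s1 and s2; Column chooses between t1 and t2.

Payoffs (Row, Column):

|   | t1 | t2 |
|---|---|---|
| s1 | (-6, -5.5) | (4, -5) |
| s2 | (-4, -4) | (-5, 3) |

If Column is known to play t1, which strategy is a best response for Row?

s2

Against t1, Row earns -6 from s1 and -4 from s2.
So s2 is the best response.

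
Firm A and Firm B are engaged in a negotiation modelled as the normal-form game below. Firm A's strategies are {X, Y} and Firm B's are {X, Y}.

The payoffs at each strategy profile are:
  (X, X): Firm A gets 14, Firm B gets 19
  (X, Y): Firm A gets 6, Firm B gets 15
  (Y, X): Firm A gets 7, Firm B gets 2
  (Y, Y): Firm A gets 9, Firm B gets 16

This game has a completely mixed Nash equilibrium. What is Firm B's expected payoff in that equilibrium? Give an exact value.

137/9

First find x, the probability Firm A plays X, from Firm B's indifference between X and Y: 19x + 2(1−x) = 15x + 16(1−x), giving x = 7/9.
Since Firm B is indifferent in equilibrium, Firm B's expected payoff equals the payoff from either column against (7/9, 2/9). Using X: 19(7/9) + 2(2/9) = 137/9.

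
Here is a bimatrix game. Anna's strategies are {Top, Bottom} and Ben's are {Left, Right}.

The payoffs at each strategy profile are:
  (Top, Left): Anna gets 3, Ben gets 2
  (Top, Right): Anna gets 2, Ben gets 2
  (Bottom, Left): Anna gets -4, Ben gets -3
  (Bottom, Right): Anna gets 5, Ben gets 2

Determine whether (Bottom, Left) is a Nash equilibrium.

No

At (Bottom, Left), Anna earns -4; switching to Top would give 3, so Anna would deviate.
Ben earns -3; switching to Right would give 2, so Ben would deviate.
Since at least one player can profitably deviate, this is not a Nash equilibrium.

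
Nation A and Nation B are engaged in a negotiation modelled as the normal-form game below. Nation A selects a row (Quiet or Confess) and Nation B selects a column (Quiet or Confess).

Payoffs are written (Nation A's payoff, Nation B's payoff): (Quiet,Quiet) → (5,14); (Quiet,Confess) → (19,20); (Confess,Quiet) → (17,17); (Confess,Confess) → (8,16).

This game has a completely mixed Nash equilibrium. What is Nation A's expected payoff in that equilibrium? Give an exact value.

First find y, the probability Nation B plays Quiet, from Nation A's indifference between Quiet and Confess: 5y + 19(1−y) = 17y + 8(1−y), giving y = 11/23.
Since Nation A is indifferent in equilibrium, Nation A's expected payoff equals the payoff from either row against (11/23, 12/23). Using Quiet: 5(11/23) + 19(12/23) = 283/23.

283/23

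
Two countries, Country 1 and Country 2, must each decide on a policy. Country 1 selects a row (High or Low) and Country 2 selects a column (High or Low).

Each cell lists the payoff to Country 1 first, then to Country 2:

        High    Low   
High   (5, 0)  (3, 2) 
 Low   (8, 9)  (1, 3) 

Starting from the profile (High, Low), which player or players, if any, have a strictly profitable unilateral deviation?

Country 1 at (High, Low) earns 3; deviating to Low yields 1 — not better.
Country 2 earns 2; deviating to High yields 0 — not better.
Neither player can strictly improve; the profile is a Nash equilibrium.

Neither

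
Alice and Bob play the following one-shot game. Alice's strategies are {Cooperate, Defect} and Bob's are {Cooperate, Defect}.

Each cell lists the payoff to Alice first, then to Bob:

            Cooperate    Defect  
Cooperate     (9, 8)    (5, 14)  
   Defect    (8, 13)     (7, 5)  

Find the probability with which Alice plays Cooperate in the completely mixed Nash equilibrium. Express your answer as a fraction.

Let r be the probability that Alice plays Cooperate. In a completely mixed equilibrium, Bob must be indifferent between Cooperate and Defect.
Bob's expected payoff from Cooperate is 8r + 13(1−r); from Defect it is 14r + 5(1−r).
Setting these equal: −5r + 13 = 9r + 5, so r = 4/7.

4/7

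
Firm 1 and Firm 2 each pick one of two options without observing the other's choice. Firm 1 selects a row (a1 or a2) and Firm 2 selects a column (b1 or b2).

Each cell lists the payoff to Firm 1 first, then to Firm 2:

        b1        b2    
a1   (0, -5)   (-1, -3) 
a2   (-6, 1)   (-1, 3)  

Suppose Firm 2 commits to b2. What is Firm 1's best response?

Against b2, Firm 1 earns -1 from a1 and -1 from a2.
So either strategy is a best response.

either — both a1 and a2 are best responses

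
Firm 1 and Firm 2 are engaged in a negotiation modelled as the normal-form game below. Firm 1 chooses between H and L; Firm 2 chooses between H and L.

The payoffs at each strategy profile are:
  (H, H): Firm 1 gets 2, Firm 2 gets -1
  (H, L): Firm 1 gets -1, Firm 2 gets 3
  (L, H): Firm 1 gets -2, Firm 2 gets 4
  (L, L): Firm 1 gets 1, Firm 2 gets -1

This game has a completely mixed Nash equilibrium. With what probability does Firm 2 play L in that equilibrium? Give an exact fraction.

2/3

Let q be the probability that Firm 2 plays H. In a completely mixed equilibrium, Firm 1 must be indifferent between H and L.
Firm 1's expected payoff from H is 2q − (1−q); from L it is −2q + (1−q).
Setting these equal: 3q − 1 = −3q + 1, so q = 1/3.
Therefore Firm 2 plays L with probability 1 − 1/3 = 2/3.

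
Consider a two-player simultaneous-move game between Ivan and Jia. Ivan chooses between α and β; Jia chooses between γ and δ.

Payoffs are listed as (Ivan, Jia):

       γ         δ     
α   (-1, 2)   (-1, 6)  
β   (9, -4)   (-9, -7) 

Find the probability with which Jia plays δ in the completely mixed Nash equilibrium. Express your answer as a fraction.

Let c be the probability that Jia plays γ. In a completely mixed equilibrium, Ivan must be indifferent between α and β.
Ivan's expected payoff from α is −c − (1−c); from β it is 9c − 9(1−c).
Setting these equal: -1 = 18c − 9, so c = 4/9.
Therefore Jia plays δ with probability 1 − 4/9 = 5/9.

5/9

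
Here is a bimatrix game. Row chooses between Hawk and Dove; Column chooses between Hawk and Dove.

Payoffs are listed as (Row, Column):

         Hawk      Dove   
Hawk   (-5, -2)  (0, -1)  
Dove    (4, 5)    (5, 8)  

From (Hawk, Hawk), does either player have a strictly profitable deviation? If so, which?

Both

Row at (Hawk, Hawk) earns -5; deviating to Dove yields 4 — a strict improvement.
Column earns -2; deviating to Dove yields -1 — a strict improvement.
Both Row and Column have strictly profitable deviations.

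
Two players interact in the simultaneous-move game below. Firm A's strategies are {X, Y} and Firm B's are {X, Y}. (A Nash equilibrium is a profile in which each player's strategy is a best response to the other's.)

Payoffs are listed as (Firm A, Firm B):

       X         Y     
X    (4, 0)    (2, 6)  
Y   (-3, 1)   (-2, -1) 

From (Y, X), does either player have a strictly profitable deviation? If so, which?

Firm A at (Y, X) earns -3; deviating to X yields 4 — a strict improvement.
Firm B earns 1; deviating to Y yields -1 — not better.
Only Firm A has a strictly profitable deviation.

Firm A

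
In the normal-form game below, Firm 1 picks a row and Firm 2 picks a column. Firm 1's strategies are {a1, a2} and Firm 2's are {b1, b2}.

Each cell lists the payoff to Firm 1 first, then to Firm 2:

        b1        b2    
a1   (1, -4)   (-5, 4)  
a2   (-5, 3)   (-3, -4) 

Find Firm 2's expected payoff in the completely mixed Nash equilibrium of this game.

First find p, the probability Firm 1 plays a1, from Firm 2's indifference between b1 and b2: −4p + 3(1−p) = 4p − 4(1−p), giving p = 7/15.
Since Firm 2 is indifferent in equilibrium, Firm 2's expected payoff equals the payoff from either column against (7/15, 8/15). Using b1: −4(7/15) + 3(8/15) = -4/15.

-4/15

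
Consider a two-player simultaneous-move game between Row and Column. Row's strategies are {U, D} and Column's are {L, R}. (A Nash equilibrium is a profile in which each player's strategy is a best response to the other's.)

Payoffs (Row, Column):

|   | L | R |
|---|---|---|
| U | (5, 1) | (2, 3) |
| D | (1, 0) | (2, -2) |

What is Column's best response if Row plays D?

Against D, Column earns 0 from L and -2 from R.
So L is the best response.

L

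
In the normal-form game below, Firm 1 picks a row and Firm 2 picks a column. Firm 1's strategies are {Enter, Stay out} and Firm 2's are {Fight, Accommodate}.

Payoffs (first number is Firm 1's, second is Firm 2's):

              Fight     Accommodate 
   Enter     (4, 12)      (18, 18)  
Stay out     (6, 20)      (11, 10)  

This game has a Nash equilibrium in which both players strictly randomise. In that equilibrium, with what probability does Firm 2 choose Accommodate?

2/9

Let q be the probability that Firm 2 plays Fight. In a completely mixed equilibrium, Firm 1 must be indifferent between Enter and Stay out.
Firm 1's expected payoff from Enter is 4q + 18(1−q); from Stay out it is 6q + 11(1−q).
Setting these equal: −14q + 18 = −5q + 11, so q = 7/9.
Therefore Firm 2 plays Accommodate with probability 1 − 7/9 = 2/9.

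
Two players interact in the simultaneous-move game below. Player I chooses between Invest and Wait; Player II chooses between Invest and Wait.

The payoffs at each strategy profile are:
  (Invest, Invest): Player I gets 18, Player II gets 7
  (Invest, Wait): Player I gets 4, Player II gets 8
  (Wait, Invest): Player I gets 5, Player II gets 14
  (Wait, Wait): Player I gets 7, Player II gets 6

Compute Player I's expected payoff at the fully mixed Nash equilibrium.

First find q, the probability Player II plays Invest, from Player I's indifference between Invest and Wait: 18q + 4(1−q) = 5q + 7(1−q), giving q = 3/16.
Since Player I is indifferent in equilibrium, Player I's expected payoff equals the payoff from either row against (3/16, 13/16). Using Invest: 18(3/16) + 4(13/16) = 53/8.

53/8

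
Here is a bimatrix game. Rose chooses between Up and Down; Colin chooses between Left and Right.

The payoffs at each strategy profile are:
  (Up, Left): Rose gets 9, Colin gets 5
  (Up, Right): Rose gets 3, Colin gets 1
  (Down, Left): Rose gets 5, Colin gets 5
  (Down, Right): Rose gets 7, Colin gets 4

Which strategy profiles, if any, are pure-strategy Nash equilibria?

(Up, Left)

(Up, Left): Rose gets 9 ≥ 5 from Down, and Colin gets 5 ≥ 1 from Right — Nash equilibrium.
(Up, Right): Rose prefers Down (7 > 3); Colin prefers Left (5 > 1) — not an equilibrium.
(Down, Left): Rose prefers Up (9 > 5) — not an equilibrium.
(Down, Right): Colin prefers Left (5 > 4) — not an equilibrium.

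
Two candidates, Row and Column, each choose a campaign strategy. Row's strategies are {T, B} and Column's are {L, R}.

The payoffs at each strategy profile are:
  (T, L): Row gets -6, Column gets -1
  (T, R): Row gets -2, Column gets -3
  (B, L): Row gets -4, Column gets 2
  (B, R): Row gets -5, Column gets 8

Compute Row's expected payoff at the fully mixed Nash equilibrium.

First find q, the probability Column plays L, from Row's indifference between T and B: −6q − 2(1−q) = −4q − 5(1−q), giving q = 3/5.
Since Row is indifferent in equilibrium, Row's expected payoff equals the payoff from either row against (3/5, 2/5). Using T: −6(3/5) − 2(2/5) = -22/5.

-22/5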